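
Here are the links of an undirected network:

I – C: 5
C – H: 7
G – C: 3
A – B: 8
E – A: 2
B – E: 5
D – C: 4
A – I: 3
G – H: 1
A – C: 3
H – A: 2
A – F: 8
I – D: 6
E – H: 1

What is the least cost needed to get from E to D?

Shortest distances from E:
E: 0
H: 1  (via E)
A: 2  (via E)
G: 2  (via H)
B: 5  (via E)
C: 5  (via A)
I: 5  (via A)
D: 9  (via C)
Shortest route: E → A → C → D = 9.

9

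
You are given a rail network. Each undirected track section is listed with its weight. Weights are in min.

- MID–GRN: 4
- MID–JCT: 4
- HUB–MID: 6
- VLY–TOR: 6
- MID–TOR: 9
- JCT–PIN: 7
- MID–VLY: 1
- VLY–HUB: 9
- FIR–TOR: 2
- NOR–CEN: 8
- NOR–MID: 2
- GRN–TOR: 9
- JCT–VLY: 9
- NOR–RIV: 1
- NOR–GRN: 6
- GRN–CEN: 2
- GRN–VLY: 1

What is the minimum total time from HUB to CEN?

10 min

Candidate routes:
HUB - MID - VLY - GRN - CEN: 6+1+1+2 = 10
HUB - VLY - GRN - CEN: 9+1+2 = 12
The minimum is 10 min via HUB - MID - VLY - GRN - CEN.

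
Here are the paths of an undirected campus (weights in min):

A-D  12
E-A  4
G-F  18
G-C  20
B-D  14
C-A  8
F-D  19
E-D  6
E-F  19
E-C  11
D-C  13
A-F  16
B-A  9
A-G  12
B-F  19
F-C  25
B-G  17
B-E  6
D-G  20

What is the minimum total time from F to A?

16 min

Candidate routes:
F - E - A: 19+4 = 23
F - A: 16 = 16
The minimum is 16 min via F - A.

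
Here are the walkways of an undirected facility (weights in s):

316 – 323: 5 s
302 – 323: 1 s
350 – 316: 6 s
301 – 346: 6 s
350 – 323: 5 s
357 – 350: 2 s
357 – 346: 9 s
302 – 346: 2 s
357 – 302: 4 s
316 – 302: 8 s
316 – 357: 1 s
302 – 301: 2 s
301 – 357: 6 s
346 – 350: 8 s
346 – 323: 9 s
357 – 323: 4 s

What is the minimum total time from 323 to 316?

Running Dijkstra from 323:
323: 0
302: 1  (via 323)
346: 3  (via 302)
301: 3  (via 302)
357: 4  (via 323)
350: 5  (via 323)
316: 5  (via 323)
Shortest route: 323 → 316 = 5 s.

5 s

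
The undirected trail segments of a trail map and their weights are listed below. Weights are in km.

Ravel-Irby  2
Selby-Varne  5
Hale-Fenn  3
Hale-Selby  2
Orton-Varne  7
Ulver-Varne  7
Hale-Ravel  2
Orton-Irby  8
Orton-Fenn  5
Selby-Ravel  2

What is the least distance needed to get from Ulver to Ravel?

14 km

Candidate routes:
Ulver → Varne → Selby → Hale → Ravel: 7+5+2+2 = 16
Ulver → Varne → Selby → Ravel: 7+5+2 = 14
Cheapest is Ulver → Varne → Selby → Ravel at 14 km.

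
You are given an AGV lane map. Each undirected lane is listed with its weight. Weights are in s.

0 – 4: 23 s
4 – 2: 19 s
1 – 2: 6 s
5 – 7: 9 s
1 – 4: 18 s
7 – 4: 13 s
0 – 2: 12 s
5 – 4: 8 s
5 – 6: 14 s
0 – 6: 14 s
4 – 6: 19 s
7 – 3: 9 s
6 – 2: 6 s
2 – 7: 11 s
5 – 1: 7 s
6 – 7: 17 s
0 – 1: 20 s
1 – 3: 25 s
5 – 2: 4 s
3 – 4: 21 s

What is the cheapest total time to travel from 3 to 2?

Compare a few routes:
3 → 7 → 2: 9+11 = 20
3 → 7 → 5 → 2: 9+9+4 = 22
The minimum is 20 s via 3 → 7 → 2.

20 s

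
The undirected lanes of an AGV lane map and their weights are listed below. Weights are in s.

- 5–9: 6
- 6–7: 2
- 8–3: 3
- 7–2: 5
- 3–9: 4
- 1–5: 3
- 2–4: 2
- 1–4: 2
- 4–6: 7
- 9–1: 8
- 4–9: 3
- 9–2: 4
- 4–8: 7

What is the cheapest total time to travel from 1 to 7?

Running Dijkstra from 1:
1: 0
4: 2  (via 1)
5: 3  (via 1)
2: 4  (via 4)
9: 5  (via 4)
3: 9  (via 9)
6: 9  (via 4)
7: 9  (via 2)
Shortest route: 1–4–2–7 = 9 s.

9 s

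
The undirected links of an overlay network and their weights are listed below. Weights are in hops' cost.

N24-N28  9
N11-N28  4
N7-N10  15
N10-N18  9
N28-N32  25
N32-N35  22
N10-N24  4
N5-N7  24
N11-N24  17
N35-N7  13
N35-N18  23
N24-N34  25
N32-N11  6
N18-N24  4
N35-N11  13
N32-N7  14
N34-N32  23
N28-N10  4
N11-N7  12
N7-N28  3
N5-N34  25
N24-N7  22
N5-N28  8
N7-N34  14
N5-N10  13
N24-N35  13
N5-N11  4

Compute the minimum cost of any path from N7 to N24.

Enumerating some paths:
N7 → N28 → N24: 3+9 = 12
N7 → N28 → N10 → N24: 3+4+4 = 11
Cheapest is N7 → N28 → N10 → N24 at 11 hops' cost.

11 hops' cost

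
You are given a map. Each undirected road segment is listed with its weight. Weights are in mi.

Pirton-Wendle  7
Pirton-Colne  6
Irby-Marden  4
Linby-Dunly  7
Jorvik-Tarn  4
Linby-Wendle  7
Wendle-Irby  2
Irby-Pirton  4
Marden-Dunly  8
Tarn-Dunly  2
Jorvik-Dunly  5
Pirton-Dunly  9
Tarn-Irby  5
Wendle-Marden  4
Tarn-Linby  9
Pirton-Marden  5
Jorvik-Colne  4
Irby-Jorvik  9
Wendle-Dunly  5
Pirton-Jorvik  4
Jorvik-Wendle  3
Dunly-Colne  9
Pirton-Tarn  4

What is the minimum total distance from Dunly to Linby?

Enumerating some paths:
Dunly–Linby: 7 = 7
Dunly–Tarn–Linby: 2+9 = 11
The minimum is 7 mi via Dunly–Linby.

7 mi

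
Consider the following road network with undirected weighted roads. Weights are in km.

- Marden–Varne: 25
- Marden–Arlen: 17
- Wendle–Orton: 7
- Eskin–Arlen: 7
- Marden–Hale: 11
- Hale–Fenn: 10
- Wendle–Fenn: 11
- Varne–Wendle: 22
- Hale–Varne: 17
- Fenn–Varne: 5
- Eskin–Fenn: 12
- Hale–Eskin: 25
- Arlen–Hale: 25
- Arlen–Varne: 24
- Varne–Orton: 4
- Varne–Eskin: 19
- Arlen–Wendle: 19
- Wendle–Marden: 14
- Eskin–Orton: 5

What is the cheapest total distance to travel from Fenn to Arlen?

19 km

Running Dijkstra from Fenn:
Fenn: 0
Varne: 5  (via Fenn)
Orton: 9  (via Varne)
Hale: 10  (via Fenn)
Wendle: 11  (via Fenn)
Eskin: 12  (via Fenn)
Arlen: 19  (via Eskin)
Shortest route: Fenn → Eskin → Arlen = 19 km.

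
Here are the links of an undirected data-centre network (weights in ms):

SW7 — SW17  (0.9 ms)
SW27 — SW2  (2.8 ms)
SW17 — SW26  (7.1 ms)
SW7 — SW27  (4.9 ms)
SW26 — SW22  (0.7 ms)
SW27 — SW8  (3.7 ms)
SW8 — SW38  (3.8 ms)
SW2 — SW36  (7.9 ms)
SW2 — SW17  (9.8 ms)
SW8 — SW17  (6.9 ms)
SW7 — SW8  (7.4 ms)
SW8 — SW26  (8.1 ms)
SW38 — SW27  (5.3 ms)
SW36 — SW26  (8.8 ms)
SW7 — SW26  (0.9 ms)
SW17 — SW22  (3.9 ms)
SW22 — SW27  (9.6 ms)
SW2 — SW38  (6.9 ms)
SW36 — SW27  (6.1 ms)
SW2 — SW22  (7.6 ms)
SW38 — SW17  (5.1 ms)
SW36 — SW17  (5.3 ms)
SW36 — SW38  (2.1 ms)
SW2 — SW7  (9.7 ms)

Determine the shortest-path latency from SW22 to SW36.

Enumerating some paths:
SW22 - SW26 - SW7 - SW17 - SW36: 0.7+0.9+0.9+5.3 = 7.8
SW22 - SW26 - SW36: 0.7+8.8 = 9.5
SW22 - SW17 - SW36: 3.9+5.3 = 9.2
The minimum is 7.8 ms via SW22 - SW26 - SW7 - SW17 - SW36.

7.8 ms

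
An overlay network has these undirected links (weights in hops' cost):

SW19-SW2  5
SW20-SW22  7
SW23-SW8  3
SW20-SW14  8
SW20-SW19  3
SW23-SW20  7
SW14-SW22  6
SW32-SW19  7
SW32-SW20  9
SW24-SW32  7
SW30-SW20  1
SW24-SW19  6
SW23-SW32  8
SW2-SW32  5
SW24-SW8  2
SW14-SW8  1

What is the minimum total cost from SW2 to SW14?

14 hops' cost

Compare a few routes:
SW2 - SW32 - SW24 - SW8 - SW14: 5+7+2+1 = 15
SW2 - SW19 - SW20 - SW14: 5+3+8 = 16
SW2 - SW19 - SW24 - SW8 - SW14: 5+6+2+1 = 14
The minimum is 14 hops' cost via SW2 - SW19 - SW24 - SW8 - SW14.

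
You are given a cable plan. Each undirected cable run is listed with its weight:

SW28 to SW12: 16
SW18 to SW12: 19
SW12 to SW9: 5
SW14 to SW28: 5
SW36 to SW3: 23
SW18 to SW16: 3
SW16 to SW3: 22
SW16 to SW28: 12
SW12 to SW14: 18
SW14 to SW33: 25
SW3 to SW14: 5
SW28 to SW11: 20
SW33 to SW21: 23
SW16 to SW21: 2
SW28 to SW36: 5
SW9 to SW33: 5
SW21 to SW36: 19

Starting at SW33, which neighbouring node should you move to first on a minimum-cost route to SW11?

Candidate routes:
SW33 - SW9 - SW12 - SW28 - SW11: 5+5+16+20 = 46
SW33 - SW21 - SW16 - SW28 - SW11: 23+2+12+20 = 57
SW33 - SW14 - SW28 - SW11: 25+5+20 = 50
SW33 - SW9 - SW12 - SW14 - SW28 - SW11: 5+5+18+5+20 = 53
The minimum is 46 via SW33 - SW9 - SW12 - SW28 - SW11.
So from SW33 the first move is to SW9.

SW9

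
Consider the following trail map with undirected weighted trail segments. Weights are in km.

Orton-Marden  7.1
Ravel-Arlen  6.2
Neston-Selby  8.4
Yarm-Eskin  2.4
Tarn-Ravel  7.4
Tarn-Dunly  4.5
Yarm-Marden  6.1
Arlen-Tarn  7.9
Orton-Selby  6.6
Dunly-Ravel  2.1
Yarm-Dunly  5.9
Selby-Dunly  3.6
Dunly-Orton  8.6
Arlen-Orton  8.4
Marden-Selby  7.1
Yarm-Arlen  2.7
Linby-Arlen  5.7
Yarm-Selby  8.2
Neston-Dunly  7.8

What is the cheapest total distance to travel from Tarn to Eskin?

12.8 km

Running Dijkstra from Tarn:
Tarn: 0
Dunly: 4.5  (via Tarn)
Ravel: 6.6  (via Dunly)
Arlen: 7.9  (via Tarn)
Selby: 8.1  (via Dunly)
Yarm: 10.4  (via Dunly)
Neston: 12.3  (via Dunly)
Eskin: 12.8  (via Yarm)
Shortest route: Tarn → Dunly → Yarm → Eskin = 12.8 km.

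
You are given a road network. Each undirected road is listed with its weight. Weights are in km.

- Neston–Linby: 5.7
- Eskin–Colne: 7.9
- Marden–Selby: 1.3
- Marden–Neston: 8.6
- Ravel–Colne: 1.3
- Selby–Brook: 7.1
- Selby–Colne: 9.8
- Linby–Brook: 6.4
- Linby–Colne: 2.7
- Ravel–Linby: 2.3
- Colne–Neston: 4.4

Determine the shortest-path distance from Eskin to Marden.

Enumerating some paths:
Eskin–Colne–Selby–Marden: 7.9+9.8+1.3 = 19
Eskin–Colne–Neston–Marden: 7.9+4.4+8.6 = 20.9
Cheapest is Eskin–Colne–Selby–Marden at 19 km.

19 km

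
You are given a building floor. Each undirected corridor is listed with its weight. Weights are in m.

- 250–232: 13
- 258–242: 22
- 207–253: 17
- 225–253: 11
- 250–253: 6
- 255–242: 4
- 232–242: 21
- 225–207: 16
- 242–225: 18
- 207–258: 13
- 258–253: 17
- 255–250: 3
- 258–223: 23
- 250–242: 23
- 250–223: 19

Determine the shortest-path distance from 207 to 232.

Enumerating some paths:
207–225–253–250–232: 16+11+6+13 = 46
207–253–250–232: 17+6+13 = 36
The minimum is 36 m via 207–253–250–232.

36 m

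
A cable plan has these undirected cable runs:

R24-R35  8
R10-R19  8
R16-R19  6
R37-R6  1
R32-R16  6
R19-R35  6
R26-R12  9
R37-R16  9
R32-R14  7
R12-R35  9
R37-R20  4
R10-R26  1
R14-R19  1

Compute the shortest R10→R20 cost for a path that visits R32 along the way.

Best R10 to R32: R10–R19–R14–R32 costing 16
Best R32 to R20: R32–R16–R37–R20 costing 19
Total via R32: 16 + 19 = 35.

35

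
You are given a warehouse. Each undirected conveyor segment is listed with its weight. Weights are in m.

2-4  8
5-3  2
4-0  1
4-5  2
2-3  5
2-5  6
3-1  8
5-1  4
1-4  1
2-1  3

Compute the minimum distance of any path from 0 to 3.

5 m

Compare a few routes:
0 - 4 - 1 - 5 - 3: 1+1+4+2 = 8
0 - 4 - 1 - 3: 1+1+8 = 10
0 - 4 - 1 - 2 - 3: 1+1+3+5 = 10
0 - 4 - 5 - 3: 1+2+2 = 5
The minimum is 5 m via 0 - 4 - 5 - 3.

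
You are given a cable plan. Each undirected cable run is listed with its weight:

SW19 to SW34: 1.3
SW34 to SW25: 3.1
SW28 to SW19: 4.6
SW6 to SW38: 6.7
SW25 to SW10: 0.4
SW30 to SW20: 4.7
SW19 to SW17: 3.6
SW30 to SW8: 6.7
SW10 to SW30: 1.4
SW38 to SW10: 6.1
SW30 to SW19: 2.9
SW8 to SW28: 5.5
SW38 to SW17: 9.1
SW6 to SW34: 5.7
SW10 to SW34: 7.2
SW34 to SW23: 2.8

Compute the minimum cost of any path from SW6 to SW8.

Candidate routes:
SW6 → SW34 → SW25 → SW10 → SW30 → SW8: 5.7+3.1+0.4+1.4+6.7 = 17.3
SW6 → SW34 → SW19 → SW28 → SW8: 5.7+1.3+4.6+5.5 = 17.1
SW6 → SW34 → SW19 → SW30 → SW8: 5.7+1.3+2.9+6.7 = 16.6
Cheapest is SW6 → SW34 → SW19 → SW30 → SW8 at 16.6.

16.6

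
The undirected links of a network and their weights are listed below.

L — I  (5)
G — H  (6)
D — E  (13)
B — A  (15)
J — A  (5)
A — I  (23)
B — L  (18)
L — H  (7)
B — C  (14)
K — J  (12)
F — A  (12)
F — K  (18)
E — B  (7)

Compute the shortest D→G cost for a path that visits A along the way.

76

Shortest D→A: D → E → B → A = 35
Best A to G: A → I → L → H → G costing 41
Total via A: 35 + 41 = 76.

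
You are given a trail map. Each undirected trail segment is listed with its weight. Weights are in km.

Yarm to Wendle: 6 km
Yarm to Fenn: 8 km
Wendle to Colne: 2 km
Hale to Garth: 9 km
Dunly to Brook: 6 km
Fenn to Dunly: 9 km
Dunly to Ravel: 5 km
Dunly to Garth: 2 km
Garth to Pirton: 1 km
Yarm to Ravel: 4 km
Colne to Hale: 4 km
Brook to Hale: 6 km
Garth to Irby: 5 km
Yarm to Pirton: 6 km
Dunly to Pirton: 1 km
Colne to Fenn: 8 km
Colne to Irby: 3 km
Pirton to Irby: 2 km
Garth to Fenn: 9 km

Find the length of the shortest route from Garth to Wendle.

8 km

Shortest distances from Garth:
Garth: 0
Pirton: 1  (via Garth)
Dunly: 2  (via Garth)
Irby: 3  (via Pirton)
Colne: 6  (via Irby)
Yarm: 7  (via Pirton)
Ravel: 7  (via Dunly)
Brook: 8  (via Dunly)
Wendle: 8  (via Colne)
Shortest route: Garth → Pirton → Irby → Colne → Wendle = 8 km.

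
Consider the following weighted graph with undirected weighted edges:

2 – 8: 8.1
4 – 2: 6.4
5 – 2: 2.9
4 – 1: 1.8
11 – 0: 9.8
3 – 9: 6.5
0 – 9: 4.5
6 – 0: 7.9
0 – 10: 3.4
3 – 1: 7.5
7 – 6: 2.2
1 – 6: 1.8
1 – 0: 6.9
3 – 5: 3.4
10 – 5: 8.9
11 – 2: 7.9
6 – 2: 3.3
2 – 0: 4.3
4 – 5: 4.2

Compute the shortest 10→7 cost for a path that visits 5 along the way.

17.3

Best 10 to 5: 10 → 5 costing 8.9
Shortest 5→7: 5 → 2 → 6 → 7 = 8.4
Total via 5: 8.9 + 8.4 = 17.3.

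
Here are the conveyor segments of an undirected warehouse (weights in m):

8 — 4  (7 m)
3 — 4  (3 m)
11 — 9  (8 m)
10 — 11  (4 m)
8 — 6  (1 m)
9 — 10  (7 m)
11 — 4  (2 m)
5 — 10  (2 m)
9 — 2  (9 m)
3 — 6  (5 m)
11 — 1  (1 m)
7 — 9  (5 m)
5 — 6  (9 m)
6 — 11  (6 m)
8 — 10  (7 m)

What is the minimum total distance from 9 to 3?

13 m

Shortest distances from 9:
9: 0
7: 5  (via 9)
10: 7  (via 9)
11: 8  (via 9)
1: 9  (via 11)
2: 9  (via 9)
5: 9  (via 10)
4: 10  (via 11)
3: 13  (via 4)
Shortest route: 9 → 11 → 4 → 3 = 13 m.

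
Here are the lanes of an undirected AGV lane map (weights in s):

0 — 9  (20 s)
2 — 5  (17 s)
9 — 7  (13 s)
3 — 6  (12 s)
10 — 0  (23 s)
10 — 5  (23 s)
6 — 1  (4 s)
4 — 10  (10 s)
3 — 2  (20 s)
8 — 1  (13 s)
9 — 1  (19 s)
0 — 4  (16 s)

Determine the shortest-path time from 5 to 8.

Compare a few routes:
5–10–0–9–1–8: 23+23+20+19+13 = 98
5–2–3–6–1–8: 17+20+12+4+13 = 66
Cheapest is 5–2–3–6–1–8 at 66 s.

66 s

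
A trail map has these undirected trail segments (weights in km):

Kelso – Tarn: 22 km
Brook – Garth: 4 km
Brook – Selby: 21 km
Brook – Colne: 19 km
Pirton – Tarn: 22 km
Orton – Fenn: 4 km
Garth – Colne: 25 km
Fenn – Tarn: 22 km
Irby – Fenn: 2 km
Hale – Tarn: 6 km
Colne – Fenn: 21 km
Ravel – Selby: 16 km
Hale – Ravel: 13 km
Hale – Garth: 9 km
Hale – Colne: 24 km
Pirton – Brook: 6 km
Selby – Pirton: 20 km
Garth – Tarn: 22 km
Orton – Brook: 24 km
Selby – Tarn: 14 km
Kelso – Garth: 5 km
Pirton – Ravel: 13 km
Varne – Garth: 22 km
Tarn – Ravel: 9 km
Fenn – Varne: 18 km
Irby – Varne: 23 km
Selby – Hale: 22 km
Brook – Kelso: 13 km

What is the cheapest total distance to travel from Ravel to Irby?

Compare a few routes:
Ravel–Tarn–Fenn–Irby: 9+22+2 = 33
Ravel–Hale–Tarn–Fenn–Irby: 13+6+22+2 = 43
Cheapest is Ravel–Tarn–Fenn–Irby at 33 km.

33 km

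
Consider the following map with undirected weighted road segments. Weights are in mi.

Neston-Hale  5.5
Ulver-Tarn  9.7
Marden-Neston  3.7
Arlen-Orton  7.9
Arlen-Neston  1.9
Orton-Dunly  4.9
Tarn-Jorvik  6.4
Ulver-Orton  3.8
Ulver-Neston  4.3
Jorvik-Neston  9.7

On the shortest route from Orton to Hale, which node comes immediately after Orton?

Ulver

Enumerating some paths:
Orton → Ulver → Neston → Hale: 3.8+4.3+5.5 = 13.6
Orton → Arlen → Neston → Hale: 7.9+1.9+5.5 = 15.3
Cheapest is Orton → Ulver → Neston → Hale at 13.6 mi.
So from Orton the first move is to Ulver.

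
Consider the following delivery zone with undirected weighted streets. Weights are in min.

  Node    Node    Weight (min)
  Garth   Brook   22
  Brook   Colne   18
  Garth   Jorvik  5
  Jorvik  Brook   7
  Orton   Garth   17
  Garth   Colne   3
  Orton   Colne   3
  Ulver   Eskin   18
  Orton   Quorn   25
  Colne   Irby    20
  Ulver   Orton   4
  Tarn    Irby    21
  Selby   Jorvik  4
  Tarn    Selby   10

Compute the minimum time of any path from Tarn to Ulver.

Candidate routes:
Tarn → Selby → Jorvik → Brook → Colne → Orton → Ulver: 10+4+7+18+3+4 = 46
Tarn → Selby → Jorvik → Garth → Orton → Ulver: 10+4+5+17+4 = 40
Tarn → Selby → Jorvik → Garth → Colne → Orton → Ulver: 10+4+5+3+3+4 = 29
Tarn → Irby → Colne → Orton → Ulver: 21+20+3+4 = 48
Cheapest is Tarn → Selby → Jorvik → Garth → Colne → Orton → Ulver at 29 min.

29 min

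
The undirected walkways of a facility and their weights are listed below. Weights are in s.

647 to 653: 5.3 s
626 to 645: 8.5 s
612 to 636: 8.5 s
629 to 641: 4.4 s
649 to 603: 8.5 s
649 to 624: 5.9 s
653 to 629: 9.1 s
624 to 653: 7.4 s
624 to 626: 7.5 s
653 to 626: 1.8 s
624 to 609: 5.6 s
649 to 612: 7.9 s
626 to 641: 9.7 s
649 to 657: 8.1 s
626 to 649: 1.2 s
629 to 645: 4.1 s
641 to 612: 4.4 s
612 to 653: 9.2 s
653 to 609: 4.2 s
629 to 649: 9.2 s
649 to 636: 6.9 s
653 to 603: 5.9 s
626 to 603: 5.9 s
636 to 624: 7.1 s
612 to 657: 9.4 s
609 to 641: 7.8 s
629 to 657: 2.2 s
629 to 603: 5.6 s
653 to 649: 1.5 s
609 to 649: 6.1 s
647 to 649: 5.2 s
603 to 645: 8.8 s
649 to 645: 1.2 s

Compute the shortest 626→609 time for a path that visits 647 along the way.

Shortest 626→647: 626 → 649 → 647 = 6.4
Best 647 to 609: 647 → 653 → 609 costing 9.5
Total via 647: 6.4 + 9.5 = 15.9 s.

15.9 s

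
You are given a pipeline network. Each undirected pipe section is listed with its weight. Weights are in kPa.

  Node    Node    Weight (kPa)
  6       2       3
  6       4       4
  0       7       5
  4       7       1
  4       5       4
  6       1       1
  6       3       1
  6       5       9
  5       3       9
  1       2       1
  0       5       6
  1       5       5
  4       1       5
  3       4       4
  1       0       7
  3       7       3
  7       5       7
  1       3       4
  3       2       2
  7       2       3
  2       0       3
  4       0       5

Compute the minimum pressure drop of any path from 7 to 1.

4 kPa

Running Dijkstra from 7:
7: 0
4: 1  (via 7)
2: 3  (via 7)
3: 3  (via 7)
1: 4  (via 2)
Shortest route: 7–2–1 = 4 kPa.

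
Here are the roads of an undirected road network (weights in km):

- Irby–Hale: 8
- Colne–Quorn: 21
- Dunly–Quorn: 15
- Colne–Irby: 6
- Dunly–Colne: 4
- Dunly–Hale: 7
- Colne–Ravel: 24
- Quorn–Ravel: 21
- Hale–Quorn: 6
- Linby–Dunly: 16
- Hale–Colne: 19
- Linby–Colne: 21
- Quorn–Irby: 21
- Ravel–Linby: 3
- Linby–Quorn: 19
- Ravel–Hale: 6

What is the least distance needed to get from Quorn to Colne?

17 km

Settle nodes by increasing distance from Quorn:
Quorn: 0
Hale: 6  (via Quorn)
Ravel: 12  (via Hale)
Dunly: 13  (via Hale)
Irby: 14  (via Hale)
Linby: 15  (via Ravel)
Colne: 17  (via Dunly)
Shortest route: Quorn → Hale → Dunly → Colne = 17 km.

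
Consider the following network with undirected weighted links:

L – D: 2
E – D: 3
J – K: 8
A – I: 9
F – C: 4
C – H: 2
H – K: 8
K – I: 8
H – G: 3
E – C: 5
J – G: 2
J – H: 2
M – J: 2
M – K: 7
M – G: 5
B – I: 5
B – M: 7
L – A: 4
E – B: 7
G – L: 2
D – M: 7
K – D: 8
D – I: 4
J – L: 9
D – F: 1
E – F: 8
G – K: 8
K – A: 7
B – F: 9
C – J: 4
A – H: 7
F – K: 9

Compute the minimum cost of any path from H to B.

Candidate routes:
H–G–J–M–B: 3+2+2+7 = 14
H–C–E–B: 2+5+7 = 14
H–C–F–B: 2+4+9 = 15
H–J–M–B: 2+2+7 = 11
The minimum is 11 via H–J–M–B.

11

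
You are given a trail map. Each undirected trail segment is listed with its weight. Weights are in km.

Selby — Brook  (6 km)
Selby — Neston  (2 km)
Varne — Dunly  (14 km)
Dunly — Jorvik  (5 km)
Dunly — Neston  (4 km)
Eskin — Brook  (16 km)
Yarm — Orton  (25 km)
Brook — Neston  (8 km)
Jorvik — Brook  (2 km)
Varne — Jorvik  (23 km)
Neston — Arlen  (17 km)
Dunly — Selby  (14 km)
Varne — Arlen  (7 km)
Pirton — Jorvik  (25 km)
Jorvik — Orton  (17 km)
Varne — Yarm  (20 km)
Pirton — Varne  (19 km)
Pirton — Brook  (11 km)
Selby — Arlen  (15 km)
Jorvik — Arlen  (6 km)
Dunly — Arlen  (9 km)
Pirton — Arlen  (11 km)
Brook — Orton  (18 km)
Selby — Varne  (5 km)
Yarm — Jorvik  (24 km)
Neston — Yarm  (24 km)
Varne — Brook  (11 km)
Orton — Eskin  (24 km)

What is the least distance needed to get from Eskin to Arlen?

Candidate routes:
Eskin → Brook → Jorvik → Dunly → Arlen: 16+2+5+9 = 32
Eskin → Brook → Jorvik → Arlen: 16+2+6 = 24
The minimum is 24 km via Eskin → Brook → Jorvik → Arlen.

24 km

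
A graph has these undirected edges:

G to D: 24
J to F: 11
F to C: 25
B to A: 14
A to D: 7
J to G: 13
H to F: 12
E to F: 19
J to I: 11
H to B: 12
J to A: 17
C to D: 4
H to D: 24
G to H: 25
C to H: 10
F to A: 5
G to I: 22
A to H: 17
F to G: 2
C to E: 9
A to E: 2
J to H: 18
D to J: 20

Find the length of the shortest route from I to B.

Candidate routes:
I - J - F - A - B: 11+11+5+14 = 41
I - G - F - A - B: 22+2+5+14 = 43
I - J - A - B: 11+17+14 = 42
The minimum is 41 via I - J - F - A - B.

41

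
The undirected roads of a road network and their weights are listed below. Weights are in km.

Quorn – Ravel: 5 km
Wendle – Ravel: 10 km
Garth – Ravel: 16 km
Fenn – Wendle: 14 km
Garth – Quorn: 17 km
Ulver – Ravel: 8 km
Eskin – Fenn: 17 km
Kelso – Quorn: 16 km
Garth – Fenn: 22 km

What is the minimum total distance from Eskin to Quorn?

Compare a few routes:
Eskin → Fenn → Wendle → Ravel → Quorn: 17+14+10+5 = 46
Eskin → Fenn → Garth → Quorn: 17+22+17 = 56
Cheapest is Eskin → Fenn → Wendle → Ravel → Quorn at 46 km.

46 km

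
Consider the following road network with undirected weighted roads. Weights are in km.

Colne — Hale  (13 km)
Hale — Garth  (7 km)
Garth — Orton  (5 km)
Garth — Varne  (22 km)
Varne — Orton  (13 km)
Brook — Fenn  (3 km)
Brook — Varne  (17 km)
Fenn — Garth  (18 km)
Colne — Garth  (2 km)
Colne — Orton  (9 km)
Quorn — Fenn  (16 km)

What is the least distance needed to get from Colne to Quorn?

Settle nodes by increasing distance from Colne:
Colne: 0
Garth: 2  (via Colne)
Orton: 7  (via Garth)
Hale: 9  (via Garth)
Fenn: 20  (via Garth)
Varne: 20  (via Orton)
Brook: 23  (via Fenn)
Quorn: 36  (via Fenn)
Shortest route: Colne → Garth → Fenn → Quorn = 36 km.

36 km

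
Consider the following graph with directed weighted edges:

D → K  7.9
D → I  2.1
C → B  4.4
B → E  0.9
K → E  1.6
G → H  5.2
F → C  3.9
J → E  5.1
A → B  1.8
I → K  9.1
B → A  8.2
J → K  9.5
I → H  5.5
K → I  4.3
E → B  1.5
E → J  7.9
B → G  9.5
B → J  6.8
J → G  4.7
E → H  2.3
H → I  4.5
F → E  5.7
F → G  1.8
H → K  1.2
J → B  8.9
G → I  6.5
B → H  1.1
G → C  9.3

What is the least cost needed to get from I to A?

Shortest distances from I:
I: 0
H: 5.5  (via I)
K: 6.7  (via H)
E: 8.3  (via K)
B: 9.8  (via E)
J: 16.2  (via E)
A: 18  (via B)
Shortest route: I–H–K–E–B–A = 18.

18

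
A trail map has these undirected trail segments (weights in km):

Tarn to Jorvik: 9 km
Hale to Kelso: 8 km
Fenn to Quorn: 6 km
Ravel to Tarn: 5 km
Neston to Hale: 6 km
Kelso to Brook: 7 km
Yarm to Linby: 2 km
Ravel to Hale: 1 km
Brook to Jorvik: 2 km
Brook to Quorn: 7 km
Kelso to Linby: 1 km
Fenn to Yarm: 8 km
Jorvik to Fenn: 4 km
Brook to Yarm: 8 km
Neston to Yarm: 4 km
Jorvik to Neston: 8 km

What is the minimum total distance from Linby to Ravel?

Candidate routes:
Linby - Yarm - Neston - Hale - Ravel: 2+4+6+1 = 13
Linby - Kelso - Brook - Jorvik - Tarn - Ravel: 1+7+2+9+5 = 24
Linby - Kelso - Brook - Jorvik - Neston - Hale - Ravel: 1+7+2+8+6+1 = 25
Linby - Kelso - Hale - Ravel: 1+8+1 = 10
The minimum is 10 km via Linby - Kelso - Hale - Ravel.

10 km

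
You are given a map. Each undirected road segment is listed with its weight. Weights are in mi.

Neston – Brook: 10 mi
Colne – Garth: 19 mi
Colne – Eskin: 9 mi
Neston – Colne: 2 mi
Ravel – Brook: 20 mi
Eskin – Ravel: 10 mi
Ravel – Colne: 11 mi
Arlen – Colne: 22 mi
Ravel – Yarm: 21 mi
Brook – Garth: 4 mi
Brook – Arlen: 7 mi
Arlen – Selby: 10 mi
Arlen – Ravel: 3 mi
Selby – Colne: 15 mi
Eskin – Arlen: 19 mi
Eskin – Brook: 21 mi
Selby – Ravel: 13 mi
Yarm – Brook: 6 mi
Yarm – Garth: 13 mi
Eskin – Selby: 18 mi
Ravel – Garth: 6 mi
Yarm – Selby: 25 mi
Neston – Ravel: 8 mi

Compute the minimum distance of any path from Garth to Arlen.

9 mi

Running Dijkstra from Garth:
Garth: 0
Brook: 4  (via Garth)
Ravel: 6  (via Garth)
Arlen: 9  (via Ravel)
Shortest route: Garth–Ravel–Arlen = 9 mi.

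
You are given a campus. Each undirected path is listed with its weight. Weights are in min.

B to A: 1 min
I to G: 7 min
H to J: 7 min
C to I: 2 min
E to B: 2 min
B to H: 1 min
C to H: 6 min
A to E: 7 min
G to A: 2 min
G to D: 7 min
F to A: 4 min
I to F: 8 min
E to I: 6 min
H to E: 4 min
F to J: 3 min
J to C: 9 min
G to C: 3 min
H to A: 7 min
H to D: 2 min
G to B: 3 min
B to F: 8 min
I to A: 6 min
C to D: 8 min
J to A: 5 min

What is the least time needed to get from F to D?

Shortest distances from F:
F: 0
J: 3  (via F)
A: 4  (via F)
B: 5  (via A)
G: 6  (via A)
H: 6  (via B)
E: 7  (via B)
D: 8  (via H)
Shortest route: F → A → B → H → D = 8 min.

8 min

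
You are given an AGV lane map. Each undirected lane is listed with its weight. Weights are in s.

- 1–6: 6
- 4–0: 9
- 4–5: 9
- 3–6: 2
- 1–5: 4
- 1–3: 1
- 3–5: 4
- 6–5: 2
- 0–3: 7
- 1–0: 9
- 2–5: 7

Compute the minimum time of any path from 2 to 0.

18 s

Settle nodes by increasing distance from 2:
2: 0
5: 7  (via 2)
6: 9  (via 5)
1: 11  (via 5)
3: 11  (via 5)
4: 16  (via 5)
0: 18  (via 3)
Shortest route: 2 → 5 → 3 → 0 = 18 s.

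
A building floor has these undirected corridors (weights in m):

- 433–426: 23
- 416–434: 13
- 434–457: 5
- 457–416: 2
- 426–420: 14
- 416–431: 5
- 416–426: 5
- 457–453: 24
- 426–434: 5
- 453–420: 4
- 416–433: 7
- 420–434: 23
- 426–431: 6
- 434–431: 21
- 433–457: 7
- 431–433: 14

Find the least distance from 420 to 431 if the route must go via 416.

24 m

Best 420 to 416: 420 → 426 → 416 costing 19
Shortest 416→431: 416 → 431 = 5
Total via 416: 19 + 5 = 24 m.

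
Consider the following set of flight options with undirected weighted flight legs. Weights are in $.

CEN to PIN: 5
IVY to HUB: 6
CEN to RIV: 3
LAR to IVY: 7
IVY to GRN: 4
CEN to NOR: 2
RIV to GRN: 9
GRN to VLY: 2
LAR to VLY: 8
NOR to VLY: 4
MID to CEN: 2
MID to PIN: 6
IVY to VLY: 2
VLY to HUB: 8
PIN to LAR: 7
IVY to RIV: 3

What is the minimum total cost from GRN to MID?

$10

Running Dijkstra from GRN:
GRN: 0
VLY: 2  (via GRN)
IVY: 4  (via GRN)
NOR: 6  (via VLY)
RIV: 7  (via IVY)
CEN: 8  (via NOR)
HUB: 10  (via VLY)
MID: 10  (via CEN)
Shortest route: GRN–VLY–NOR–CEN–MID = $10.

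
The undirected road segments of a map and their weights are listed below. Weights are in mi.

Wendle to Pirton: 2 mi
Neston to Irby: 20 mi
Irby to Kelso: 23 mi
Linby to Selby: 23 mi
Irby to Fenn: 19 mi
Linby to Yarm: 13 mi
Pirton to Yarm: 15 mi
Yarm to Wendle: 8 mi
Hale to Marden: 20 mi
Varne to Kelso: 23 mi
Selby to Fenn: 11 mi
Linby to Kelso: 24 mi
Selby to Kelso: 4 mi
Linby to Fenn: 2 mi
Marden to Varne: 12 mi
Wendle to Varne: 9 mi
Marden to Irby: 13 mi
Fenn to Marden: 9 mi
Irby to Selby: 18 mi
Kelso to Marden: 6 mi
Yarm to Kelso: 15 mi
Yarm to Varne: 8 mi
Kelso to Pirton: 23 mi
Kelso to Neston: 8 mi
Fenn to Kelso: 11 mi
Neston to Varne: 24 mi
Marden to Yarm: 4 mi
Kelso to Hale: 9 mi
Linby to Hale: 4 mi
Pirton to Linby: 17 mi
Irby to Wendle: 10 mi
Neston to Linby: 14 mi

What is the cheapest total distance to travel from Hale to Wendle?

23 mi

Shortest distances from Hale:
Hale: 0
Linby: 4  (via Hale)
Fenn: 6  (via Linby)
Kelso: 9  (via Hale)
Selby: 13  (via Kelso)
Marden: 15  (via Fenn)
Yarm: 17  (via Linby)
Neston: 17  (via Kelso)
Pirton: 21  (via Linby)
Wendle: 23  (via Pirton)
Shortest route: Hale–Linby–Pirton–Wendle = 23 mi.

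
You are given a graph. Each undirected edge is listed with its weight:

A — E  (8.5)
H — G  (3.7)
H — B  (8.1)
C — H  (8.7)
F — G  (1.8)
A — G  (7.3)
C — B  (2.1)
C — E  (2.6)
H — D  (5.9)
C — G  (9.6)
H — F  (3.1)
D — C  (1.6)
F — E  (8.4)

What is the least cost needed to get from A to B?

Settle nodes by increasing distance from A:
A: 0
G: 7.3  (via A)
E: 8.5  (via A)
F: 9.1  (via G)
H: 11  (via G)
C: 11.1  (via E)
D: 12.7  (via C)
B: 13.2  (via C)
Shortest route: A → E → C → B = 13.2.

13.2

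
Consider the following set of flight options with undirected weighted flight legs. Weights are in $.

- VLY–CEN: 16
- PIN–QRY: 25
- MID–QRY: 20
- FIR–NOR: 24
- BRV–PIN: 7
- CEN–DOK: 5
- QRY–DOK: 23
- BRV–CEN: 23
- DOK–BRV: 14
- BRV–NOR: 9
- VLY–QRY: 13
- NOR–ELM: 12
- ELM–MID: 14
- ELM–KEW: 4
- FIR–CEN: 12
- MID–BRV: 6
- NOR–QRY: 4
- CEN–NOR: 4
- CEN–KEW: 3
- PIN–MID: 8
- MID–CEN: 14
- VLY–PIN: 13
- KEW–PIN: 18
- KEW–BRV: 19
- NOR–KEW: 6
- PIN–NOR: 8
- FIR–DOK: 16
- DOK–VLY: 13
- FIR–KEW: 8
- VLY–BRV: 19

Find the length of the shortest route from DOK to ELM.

Candidate routes:
DOK → CEN → KEW → NOR → ELM: 5+3+6+12 = 26
DOK → CEN → NOR → ELM: 5+4+12 = 21
DOK → CEN → NOR → KEW → ELM: 5+4+6+4 = 19
DOK → CEN → KEW → ELM: 5+3+4 = 12
The minimum is $12 via DOK → CEN → KEW → ELM.

$12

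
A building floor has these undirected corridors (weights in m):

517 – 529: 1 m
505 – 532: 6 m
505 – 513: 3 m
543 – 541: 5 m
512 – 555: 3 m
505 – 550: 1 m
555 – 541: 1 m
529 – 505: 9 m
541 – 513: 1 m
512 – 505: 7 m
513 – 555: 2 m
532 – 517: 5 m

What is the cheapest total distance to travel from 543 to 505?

9 m

Settle nodes by increasing distance from 543:
543: 0
541: 5  (via 543)
555: 6  (via 541)
513: 6  (via 541)
505: 9  (via 513)
Shortest route: 543–541–513–505 = 9 m.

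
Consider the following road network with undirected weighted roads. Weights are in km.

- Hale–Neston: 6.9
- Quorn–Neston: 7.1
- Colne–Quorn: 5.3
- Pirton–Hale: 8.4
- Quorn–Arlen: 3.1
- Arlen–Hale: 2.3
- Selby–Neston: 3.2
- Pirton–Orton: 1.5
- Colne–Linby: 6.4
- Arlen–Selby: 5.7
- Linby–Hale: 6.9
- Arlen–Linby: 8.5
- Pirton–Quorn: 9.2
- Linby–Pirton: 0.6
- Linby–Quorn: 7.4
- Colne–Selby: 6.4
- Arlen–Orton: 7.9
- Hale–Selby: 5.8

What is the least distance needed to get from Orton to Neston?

Candidate routes:
Orton → Pirton → Linby → Quorn → Neston: 1.5+0.6+7.4+7.1 = 16.6
Orton → Arlen → Selby → Neston: 7.9+5.7+3.2 = 16.8
Orton → Pirton → Linby → Hale → Neston: 1.5+0.6+6.9+6.9 = 15.9
Cheapest is Orton → Pirton → Linby → Hale → Neston at 15.9 km.

15.9 km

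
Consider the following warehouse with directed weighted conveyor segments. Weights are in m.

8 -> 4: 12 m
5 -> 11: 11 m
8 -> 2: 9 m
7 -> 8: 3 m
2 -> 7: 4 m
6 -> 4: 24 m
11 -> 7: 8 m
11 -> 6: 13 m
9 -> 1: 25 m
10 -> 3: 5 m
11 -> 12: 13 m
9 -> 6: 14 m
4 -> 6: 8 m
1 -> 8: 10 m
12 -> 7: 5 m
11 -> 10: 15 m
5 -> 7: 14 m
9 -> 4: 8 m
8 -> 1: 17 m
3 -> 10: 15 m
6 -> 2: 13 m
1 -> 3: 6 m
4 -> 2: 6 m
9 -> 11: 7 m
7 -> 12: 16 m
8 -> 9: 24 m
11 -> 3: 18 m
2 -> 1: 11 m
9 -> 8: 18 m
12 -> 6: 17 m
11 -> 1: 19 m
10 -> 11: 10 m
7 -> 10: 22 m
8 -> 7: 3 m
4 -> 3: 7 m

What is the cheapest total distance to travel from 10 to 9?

Candidate routes:
10–11–1–8–9: 10+19+10+24 = 63
10–11–7–8–9: 10+8+3+24 = 45
10–11–12–7–8–9: 10+13+5+3+24 = 55
Cheapest is 10–11–7–8–9 at 45 m.

45 m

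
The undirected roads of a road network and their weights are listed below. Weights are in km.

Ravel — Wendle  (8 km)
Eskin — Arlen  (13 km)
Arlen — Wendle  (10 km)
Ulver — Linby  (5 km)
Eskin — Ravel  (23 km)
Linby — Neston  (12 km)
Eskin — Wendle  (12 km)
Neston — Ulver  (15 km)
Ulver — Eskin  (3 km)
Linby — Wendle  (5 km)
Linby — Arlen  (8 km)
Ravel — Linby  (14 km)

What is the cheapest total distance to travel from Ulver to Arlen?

13 km

Enumerating some paths:
Ulver–Eskin–Arlen: 3+13 = 16
Ulver–Linby–Arlen: 5+8 = 13
Ulver–Eskin–Wendle–Arlen: 3+12+10 = 25
Ulver–Linby–Wendle–Arlen: 5+5+10 = 20
The minimum is 13 km via Ulver–Linby–Arlen.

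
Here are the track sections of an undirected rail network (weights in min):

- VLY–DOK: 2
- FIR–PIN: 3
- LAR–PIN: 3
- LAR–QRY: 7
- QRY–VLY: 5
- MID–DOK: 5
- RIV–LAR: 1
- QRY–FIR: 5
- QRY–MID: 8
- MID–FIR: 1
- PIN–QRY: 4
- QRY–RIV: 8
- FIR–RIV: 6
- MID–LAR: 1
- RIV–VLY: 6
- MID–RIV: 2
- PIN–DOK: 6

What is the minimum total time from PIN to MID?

4 min

Shortest distances from PIN:
PIN: 0
LAR: 3  (via PIN)
FIR: 3  (via PIN)
RIV: 4  (via LAR)
MID: 4  (via LAR)
Shortest route: PIN–LAR–MID = 4 min.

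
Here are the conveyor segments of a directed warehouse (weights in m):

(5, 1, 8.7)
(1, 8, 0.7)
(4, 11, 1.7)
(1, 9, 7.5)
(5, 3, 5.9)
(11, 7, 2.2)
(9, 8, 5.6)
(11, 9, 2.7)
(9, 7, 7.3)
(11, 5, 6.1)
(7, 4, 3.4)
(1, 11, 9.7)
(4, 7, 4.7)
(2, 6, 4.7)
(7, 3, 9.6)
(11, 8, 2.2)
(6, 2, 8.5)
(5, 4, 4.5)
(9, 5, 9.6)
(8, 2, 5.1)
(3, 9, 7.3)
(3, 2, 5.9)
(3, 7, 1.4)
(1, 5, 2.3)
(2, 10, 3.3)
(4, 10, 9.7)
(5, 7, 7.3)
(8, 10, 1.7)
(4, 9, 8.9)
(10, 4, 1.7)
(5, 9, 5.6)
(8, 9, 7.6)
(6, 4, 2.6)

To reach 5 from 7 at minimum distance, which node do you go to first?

Candidate routes:
7–4–11–9–5: 3.4+1.7+2.7+9.6 = 17.4
7–4–11–5: 3.4+1.7+6.1 = 11.2
Cheapest is 7–4–11–5 at 11.2 m.
So from 7 the first move is to 4.

4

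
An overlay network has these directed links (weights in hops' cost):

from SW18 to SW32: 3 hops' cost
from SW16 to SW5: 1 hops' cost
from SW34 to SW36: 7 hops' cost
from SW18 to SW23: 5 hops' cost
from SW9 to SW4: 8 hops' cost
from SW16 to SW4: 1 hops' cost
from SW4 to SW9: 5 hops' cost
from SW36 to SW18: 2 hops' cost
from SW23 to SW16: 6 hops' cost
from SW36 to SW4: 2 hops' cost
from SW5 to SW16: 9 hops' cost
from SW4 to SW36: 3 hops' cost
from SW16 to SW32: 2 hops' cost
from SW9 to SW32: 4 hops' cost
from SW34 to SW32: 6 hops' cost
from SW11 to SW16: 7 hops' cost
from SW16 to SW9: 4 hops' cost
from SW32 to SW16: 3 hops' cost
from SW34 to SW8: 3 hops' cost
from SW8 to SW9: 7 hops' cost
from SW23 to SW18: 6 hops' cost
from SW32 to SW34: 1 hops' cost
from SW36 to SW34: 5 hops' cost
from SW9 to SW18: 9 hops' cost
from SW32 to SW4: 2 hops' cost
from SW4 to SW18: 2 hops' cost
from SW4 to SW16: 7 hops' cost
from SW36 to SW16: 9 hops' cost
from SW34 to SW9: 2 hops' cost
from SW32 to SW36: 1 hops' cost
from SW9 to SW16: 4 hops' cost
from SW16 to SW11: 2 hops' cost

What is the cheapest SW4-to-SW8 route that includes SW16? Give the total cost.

13 hops' cost

Best SW4 to SW16: SW4–SW16 costing 7
Shortest SW16→SW8: SW16–SW32–SW34–SW8 = 6
Total via SW16: 7 + 6 = 13 hops' cost.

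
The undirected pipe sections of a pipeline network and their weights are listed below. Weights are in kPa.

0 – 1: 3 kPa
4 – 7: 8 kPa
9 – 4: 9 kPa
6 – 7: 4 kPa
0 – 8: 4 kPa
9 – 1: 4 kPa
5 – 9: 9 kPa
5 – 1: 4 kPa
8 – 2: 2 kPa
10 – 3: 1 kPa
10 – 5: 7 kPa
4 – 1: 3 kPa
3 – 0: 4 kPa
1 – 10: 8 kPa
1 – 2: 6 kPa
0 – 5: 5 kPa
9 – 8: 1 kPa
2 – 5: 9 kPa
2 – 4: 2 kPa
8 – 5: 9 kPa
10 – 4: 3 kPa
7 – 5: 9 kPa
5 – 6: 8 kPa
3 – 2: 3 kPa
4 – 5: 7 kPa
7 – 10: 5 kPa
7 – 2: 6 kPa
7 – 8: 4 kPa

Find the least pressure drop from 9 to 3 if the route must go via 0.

9 kPa

Best 9 to 0: 9–8–0 costing 5
Best 0 to 3: 0–3 costing 4
Total via 0: 5 + 4 = 9 kPa.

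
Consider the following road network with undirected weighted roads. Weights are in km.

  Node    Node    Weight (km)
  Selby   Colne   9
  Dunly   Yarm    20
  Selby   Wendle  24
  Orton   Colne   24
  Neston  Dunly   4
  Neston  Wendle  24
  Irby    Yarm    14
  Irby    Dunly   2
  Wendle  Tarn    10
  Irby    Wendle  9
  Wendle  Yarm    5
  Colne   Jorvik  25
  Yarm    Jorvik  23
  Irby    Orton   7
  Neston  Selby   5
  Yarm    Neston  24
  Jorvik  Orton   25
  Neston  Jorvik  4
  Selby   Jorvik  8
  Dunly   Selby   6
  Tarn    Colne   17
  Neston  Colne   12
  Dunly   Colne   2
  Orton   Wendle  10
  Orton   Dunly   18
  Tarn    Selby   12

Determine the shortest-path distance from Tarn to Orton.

20 km

Shortest distances from Tarn:
Tarn: 0
Wendle: 10  (via Tarn)
Selby: 12  (via Tarn)
Yarm: 15  (via Wendle)
Neston: 17  (via Selby)
Colne: 17  (via Tarn)
Dunly: 18  (via Selby)
Irby: 19  (via Wendle)
Orton: 20  (via Wendle)
Shortest route: Tarn–Wendle–Orton = 20 km.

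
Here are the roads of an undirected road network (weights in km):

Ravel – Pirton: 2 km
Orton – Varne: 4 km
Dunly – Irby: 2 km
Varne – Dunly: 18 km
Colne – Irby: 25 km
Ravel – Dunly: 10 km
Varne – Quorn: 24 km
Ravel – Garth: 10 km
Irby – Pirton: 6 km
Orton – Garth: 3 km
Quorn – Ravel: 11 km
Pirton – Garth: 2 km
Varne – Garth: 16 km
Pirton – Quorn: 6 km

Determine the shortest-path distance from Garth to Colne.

Shortest distances from Garth:
Garth: 0
Pirton: 2  (via Garth)
Orton: 3  (via Garth)
Ravel: 4  (via Pirton)
Varne: 7  (via Orton)
Irby: 8  (via Pirton)
Quorn: 8  (via Pirton)
Dunly: 10  (via Irby)
Colne: 33  (via Irby)
Shortest route: Garth–Pirton–Irby–Colne = 33 km.

33 km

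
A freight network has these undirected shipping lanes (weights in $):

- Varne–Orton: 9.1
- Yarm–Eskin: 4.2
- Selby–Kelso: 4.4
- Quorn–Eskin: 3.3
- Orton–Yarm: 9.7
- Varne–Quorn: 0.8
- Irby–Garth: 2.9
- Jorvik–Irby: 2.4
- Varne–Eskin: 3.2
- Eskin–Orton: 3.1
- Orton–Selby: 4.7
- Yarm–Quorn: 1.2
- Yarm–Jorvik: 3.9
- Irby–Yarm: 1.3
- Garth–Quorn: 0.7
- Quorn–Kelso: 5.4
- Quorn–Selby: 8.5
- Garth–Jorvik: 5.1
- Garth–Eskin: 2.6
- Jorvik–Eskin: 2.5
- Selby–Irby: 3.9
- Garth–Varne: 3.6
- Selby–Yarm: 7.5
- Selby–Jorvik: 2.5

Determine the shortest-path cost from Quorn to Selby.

$6.4

Shortest distances from Quorn:
Quorn: 0
Garth: 0.7  (via Quorn)
Varne: 0.8  (via Quorn)
Yarm: 1.2  (via Quorn)
Irby: 2.5  (via Yarm)
Eskin: 3.3  (via Quorn)
Jorvik: 4.9  (via Irby)
Kelso: 5.4  (via Quorn)
Selby: 6.4  (via Irby)
Shortest route: Quorn–Yarm–Irby–Selby = $6.4.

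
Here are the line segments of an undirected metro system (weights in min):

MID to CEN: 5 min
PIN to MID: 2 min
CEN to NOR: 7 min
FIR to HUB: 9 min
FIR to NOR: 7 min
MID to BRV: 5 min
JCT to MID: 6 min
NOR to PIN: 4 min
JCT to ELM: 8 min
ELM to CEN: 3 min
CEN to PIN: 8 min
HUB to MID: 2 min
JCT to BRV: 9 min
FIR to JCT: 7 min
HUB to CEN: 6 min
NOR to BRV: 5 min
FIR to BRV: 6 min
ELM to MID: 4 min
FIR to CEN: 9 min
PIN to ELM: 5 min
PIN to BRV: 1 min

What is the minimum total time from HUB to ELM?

6 min

Candidate routes:
HUB → CEN → ELM: 6+3 = 9
HUB → MID → PIN → ELM: 2+2+5 = 9
HUB → MID → ELM: 2+4 = 6
Cheapest is HUB → MID → ELM at 6 min.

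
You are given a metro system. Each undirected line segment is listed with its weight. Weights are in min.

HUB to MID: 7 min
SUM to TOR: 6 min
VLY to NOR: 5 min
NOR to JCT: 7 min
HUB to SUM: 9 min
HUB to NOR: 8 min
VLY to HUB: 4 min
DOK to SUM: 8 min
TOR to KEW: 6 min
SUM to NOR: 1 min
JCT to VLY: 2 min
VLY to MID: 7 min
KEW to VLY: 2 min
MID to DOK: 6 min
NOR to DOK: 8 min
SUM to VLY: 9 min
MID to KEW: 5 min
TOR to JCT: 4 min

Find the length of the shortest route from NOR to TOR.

Candidate routes:
NOR - JCT - TOR: 7+4 = 11
NOR - VLY - KEW - TOR: 5+2+6 = 13
NOR - VLY - JCT - TOR: 5+2+4 = 11
NOR - SUM - TOR: 1+6 = 7
Cheapest is NOR - SUM - TOR at 7 min.

7 min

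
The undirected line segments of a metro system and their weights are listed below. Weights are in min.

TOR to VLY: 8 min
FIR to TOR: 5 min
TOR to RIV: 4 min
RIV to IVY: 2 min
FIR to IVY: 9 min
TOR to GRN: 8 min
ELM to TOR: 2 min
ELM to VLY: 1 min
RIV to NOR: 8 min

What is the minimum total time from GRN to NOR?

20 min

Compare a few routes:
GRN - TOR - RIV - NOR: 8+4+8 = 20
GRN - TOR - FIR - IVY - RIV - NOR: 8+5+9+2+8 = 32
The minimum is 20 min via GRN - TOR - RIV - NOR.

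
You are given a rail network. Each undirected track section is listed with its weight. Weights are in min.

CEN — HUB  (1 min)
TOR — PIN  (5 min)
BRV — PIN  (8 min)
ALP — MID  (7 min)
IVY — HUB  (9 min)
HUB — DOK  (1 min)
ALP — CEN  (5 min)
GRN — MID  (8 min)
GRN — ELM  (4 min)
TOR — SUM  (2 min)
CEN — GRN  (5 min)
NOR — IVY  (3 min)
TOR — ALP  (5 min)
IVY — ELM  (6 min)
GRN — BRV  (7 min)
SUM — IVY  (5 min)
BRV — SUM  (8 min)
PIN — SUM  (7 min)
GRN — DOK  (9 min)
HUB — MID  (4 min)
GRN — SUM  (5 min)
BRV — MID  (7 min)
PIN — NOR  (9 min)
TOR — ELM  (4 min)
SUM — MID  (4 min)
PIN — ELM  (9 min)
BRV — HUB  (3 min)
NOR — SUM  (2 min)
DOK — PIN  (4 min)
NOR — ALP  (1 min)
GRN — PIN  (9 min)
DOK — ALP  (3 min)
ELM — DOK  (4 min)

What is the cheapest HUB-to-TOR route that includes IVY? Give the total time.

15 min

Best HUB to IVY: HUB–DOK–ALP–NOR–IVY costing 8
Shortest IVY→TOR: IVY–SUM–TOR = 7
Total via IVY: 8 + 7 = 15 min.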